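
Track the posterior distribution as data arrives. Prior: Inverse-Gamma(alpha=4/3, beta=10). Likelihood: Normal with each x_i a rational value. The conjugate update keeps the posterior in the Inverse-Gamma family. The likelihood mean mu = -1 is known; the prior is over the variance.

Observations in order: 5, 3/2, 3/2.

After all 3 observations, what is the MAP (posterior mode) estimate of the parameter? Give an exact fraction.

obs 1: x=5 → posterior Inverse-Gamma(11/6, 28)
obs 2: x=3/2 → posterior Inverse-Gamma(7/3, 249/8)
obs 3: x=3/2 → posterior Inverse-Gamma(17/6, 137/4)

411/46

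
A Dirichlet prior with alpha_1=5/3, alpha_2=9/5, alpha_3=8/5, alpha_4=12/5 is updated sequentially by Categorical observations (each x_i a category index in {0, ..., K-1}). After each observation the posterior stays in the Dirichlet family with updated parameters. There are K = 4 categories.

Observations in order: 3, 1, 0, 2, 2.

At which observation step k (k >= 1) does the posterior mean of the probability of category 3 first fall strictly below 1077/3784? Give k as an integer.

obs 1: x=3 → posterior Dirichlet(5/3, 9/5, 8/5, 17/5)
obs 2: x=1 → posterior Dirichlet(5/3, 14/5, 8/5, 17/5)
obs 3: x=0 → posterior Dirichlet(8/3, 14/5, 8/5, 17/5)
obs 4: x=2 → posterior Dirichlet(8/3, 14/5, 13/5, 17/5)
obs 5: x=2 → posterior Dirichlet(8/3, 14/5, 18/5, 17/5)

k = 5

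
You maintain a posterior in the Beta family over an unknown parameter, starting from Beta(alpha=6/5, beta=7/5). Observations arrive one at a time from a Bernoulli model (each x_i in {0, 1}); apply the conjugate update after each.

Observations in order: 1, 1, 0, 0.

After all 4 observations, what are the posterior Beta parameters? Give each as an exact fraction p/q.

obs 1: x=1 → posterior Beta(11/5, 7/5)
obs 2: x=1 → posterior Beta(16/5, 7/5)
obs 3: x=0 → posterior Beta(16/5, 12/5)
obs 4: x=0 → posterior Beta(16/5, 17/5)

alpha=16/5, beta=17/5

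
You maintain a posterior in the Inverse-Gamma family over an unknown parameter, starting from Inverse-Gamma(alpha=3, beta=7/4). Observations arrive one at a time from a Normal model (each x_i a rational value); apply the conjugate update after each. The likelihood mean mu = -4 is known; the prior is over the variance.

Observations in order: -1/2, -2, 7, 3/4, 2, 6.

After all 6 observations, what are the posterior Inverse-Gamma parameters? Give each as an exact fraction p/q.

obs 1: x=-1/2 → posterior Inverse-Gamma(7/2, 63/8)
obs 2: x=-2 → posterior Inverse-Gamma(4, 79/8)
obs 3: x=7 → posterior Inverse-Gamma(9/2, 563/8)
obs 4: x=3/4 → posterior Inverse-Gamma(5, 2613/32)
obs 5: x=2 → posterior Inverse-Gamma(11/2, 3189/32)
obs 6: x=6 → posterior Inverse-Gamma(6, 4789/32)

alpha=6, beta=4789/32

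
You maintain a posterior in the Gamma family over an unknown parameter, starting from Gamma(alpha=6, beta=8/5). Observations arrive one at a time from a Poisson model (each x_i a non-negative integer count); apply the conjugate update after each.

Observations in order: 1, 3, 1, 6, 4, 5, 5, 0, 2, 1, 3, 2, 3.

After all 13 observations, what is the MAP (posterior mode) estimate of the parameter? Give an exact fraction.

205/73

obs 1: x=1 → posterior Gamma(7, 13/5)
obs 2: x=3 → posterior Gamma(10, 18/5)
obs 3: x=1 → posterior Gamma(11, 23/5)
obs 4: x=6 → posterior Gamma(17, 28/5)
obs 5: x=4 → posterior Gamma(21, 33/5)
obs 6: x=5 → posterior Gamma(26, 38/5)
obs 7: x=5 → posterior Gamma(31, 43/5)
obs 8: x=0 → posterior Gamma(31, 48/5)
obs 9: x=2 → posterior Gamma(33, 53/5)
obs 10: x=1 → posterior Gamma(34, 58/5)
obs 11: x=3 → posterior Gamma(37, 63/5)
obs 12: x=2 → posterior Gamma(39, 68/5)
obs 13: x=3 → posterior Gamma(42, 73/5)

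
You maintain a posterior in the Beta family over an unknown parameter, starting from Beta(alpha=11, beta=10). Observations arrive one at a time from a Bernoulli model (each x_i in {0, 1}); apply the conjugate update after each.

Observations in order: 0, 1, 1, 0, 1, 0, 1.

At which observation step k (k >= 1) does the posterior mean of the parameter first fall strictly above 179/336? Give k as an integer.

k = 3

obs 1: x=0 → posterior Beta(11, 11)
obs 2: x=1 → posterior Beta(12, 11)
obs 3: x=1 → posterior Beta(13, 11)
obs 4: x=0 → posterior Beta(13, 12)
obs 5: x=1 → posterior Beta(14, 12)
obs 6: x=0 → posterior Beta(14, 13)
obs 7: x=1 → posterior Beta(15, 13)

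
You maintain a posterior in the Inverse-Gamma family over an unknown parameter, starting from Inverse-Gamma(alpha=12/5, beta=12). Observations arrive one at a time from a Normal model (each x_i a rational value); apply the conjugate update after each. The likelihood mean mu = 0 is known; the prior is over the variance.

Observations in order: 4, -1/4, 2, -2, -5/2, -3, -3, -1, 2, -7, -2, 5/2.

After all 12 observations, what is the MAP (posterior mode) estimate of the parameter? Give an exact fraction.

obs 1: x=4 → posterior Inverse-Gamma(29/10, 20)
obs 2: x=-1/4 → posterior Inverse-Gamma(17/5, 641/32)
obs 3: x=2 → posterior Inverse-Gamma(39/10, 705/32)
obs 4: x=-2 → posterior Inverse-Gamma(22/5, 769/32)
obs 5: x=-5/2 → posterior Inverse-Gamma(49/10, 869/32)
obs 6: x=-3 → posterior Inverse-Gamma(27/5, 1013/32)
obs 7: x=-3 → posterior Inverse-Gamma(59/10, 1157/32)
obs 8: x=-1 → posterior Inverse-Gamma(32/5, 1173/32)
obs 9: x=2 → posterior Inverse-Gamma(69/10, 1237/32)
obs 10: x=-7 → posterior Inverse-Gamma(37/5, 2021/32)
obs 11: x=-2 → posterior Inverse-Gamma(79/10, 2085/32)
obs 12: x=5/2 → posterior Inverse-Gamma(42/5, 2185/32)

10925/1504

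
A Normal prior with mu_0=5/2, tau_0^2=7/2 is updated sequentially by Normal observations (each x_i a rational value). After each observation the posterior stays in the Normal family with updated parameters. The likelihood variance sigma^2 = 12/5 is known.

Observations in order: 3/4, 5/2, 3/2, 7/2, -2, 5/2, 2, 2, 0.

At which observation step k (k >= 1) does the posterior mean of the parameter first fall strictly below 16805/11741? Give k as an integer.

obs 1: x=3/4 → posterior Normal(345/236, 84/59)
obs 2: x=5/2 → posterior Normal(695/376, 42/47)
obs 3: x=3/2 → posterior Normal(905/516, 28/43)
obs 4: x=7/2 → posterior Normal(1395/656, 21/41)
obs 5: x=-2 → posterior Normal(1115/796, 84/199)
obs 6: x=5/2 → posterior Normal(1465/936, 14/39)
obs 7: x=2 → posterior Normal(1745/1076, 84/269)
obs 8: x=2 → posterior Normal(2025/1216, 21/76)
obs 9: x=0 → posterior Normal(675/452, 28/113)

k = 5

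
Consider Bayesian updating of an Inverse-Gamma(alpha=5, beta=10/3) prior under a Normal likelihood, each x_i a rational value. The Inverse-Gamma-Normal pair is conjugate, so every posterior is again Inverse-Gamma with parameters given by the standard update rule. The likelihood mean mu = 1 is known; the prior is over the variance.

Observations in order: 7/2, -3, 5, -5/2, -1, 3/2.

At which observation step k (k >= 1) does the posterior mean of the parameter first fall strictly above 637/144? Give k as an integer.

obs 1: x=7/2 → posterior Inverse-Gamma(11/2, 155/24)
obs 2: x=-3 → posterior Inverse-Gamma(6, 347/24)
obs 3: x=5 → posterior Inverse-Gamma(13/2, 539/24)
obs 4: x=-5/2 → posterior Inverse-Gamma(7, 343/12)
obs 5: x=-1 → posterior Inverse-Gamma(15/2, 367/12)
obs 6: x=3/2 → posterior Inverse-Gamma(8, 737/24)

k = 4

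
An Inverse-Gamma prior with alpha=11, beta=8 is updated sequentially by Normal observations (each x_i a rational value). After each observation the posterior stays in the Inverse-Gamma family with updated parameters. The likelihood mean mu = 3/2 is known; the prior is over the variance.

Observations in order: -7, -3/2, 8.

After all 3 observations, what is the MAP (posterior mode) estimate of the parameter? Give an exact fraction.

obs 1: x=-7 → posterior Inverse-Gamma(23/2, 353/8)
obs 2: x=-3/2 → posterior Inverse-Gamma(12, 389/8)
obs 3: x=8 → posterior Inverse-Gamma(25/2, 279/4)

31/6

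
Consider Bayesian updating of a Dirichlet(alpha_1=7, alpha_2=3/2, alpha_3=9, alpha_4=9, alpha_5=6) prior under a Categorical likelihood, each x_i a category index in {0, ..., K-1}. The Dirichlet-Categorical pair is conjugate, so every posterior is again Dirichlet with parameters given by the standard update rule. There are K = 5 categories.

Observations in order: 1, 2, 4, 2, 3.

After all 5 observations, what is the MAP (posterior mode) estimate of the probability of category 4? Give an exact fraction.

12/65

obs 1: x=1 → posterior Dirichlet(7, 5/2, 9, 9, 6)
obs 2: x=2 → posterior Dirichlet(7, 5/2, 10, 9, 6)
obs 3: x=4 → posterior Dirichlet(7, 5/2, 10, 9, 7)
obs 4: x=2 → posterior Dirichlet(7, 5/2, 11, 9, 7)
obs 5: x=3 → posterior Dirichlet(7, 5/2, 11, 10, 7)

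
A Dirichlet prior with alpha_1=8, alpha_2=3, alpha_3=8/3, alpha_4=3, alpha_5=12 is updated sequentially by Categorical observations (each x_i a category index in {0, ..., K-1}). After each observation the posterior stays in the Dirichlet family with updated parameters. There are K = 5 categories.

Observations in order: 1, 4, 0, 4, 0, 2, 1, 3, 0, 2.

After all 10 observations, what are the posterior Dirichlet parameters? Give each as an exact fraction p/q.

obs 1: x=1 → posterior Dirichlet(8, 4, 8/3, 3, 12)
obs 2: x=4 → posterior Dirichlet(8, 4, 8/3, 3, 13)
obs 3: x=0 → posterior Dirichlet(9, 4, 8/3, 3, 13)
obs 4: x=4 → posterior Dirichlet(9, 4, 8/3, 3, 14)
obs 5: x=0 → posterior Dirichlet(10, 4, 8/3, 3, 14)
obs 6: x=2 → posterior Dirichlet(10, 4, 11/3, 3, 14)
obs 7: x=1 → posterior Dirichlet(10, 5, 11/3, 3, 14)
obs 8: x=3 → posterior Dirichlet(10, 5, 11/3, 4, 14)
obs 9: x=0 → posterior Dirichlet(11, 5, 11/3, 4, 14)
obs 10: x=2 → posterior Dirichlet(11, 5, 14/3, 4, 14)

alpha_1=11, alpha_2=5, alpha_3=14/3, alpha_4=4, alpha_5=14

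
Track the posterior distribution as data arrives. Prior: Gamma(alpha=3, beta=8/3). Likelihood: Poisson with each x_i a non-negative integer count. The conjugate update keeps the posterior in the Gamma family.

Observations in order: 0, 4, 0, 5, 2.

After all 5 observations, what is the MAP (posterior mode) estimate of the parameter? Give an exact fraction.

obs 1: x=0 → posterior Gamma(3, 11/3)
obs 2: x=4 → posterior Gamma(7, 14/3)
obs 3: x=0 → posterior Gamma(7, 17/3)
obs 4: x=5 → posterior Gamma(12, 20/3)
obs 5: x=2 → posterior Gamma(14, 23/3)

39/23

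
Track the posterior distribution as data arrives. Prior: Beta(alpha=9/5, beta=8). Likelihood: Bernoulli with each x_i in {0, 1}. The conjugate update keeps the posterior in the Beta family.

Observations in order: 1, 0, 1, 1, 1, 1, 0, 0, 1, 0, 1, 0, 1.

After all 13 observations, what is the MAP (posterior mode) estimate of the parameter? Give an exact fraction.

11/26

obs 1: x=1 → posterior Beta(14/5, 8)
obs 2: x=0 → posterior Beta(14/5, 9)
obs 3: x=1 → posterior Beta(19/5, 9)
obs 4: x=1 → posterior Beta(24/5, 9)
obs 5: x=1 → posterior Beta(29/5, 9)
obs 6: x=1 → posterior Beta(34/5, 9)
obs 7: x=0 → posterior Beta(34/5, 10)
obs 8: x=0 → posterior Beta(34/5, 11)
obs 9: x=1 → posterior Beta(39/5, 11)
obs 10: x=0 → posterior Beta(39/5, 12)
obs 11: x=1 → posterior Beta(44/5, 12)
obs 12: x=0 → posterior Beta(44/5, 13)
obs 13: x=1 → posterior Beta(49/5, 13)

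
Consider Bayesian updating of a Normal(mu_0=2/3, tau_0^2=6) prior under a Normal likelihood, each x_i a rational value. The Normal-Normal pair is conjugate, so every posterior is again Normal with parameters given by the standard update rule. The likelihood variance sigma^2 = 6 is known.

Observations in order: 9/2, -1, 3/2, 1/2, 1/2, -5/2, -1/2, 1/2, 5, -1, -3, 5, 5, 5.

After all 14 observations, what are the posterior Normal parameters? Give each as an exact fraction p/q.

mu_0=121/90, tau_0^2=2/5

obs 1: x=9/2 → posterior Normal(31/12, 3)
obs 2: x=-1 → posterior Normal(25/18, 2)
obs 3: x=3/2 → posterior Normal(17/12, 3/2)
obs 4: x=1/2 → posterior Normal(37/30, 6/5)
obs 5: x=1/2 → posterior Normal(10/9, 1)
obs 6: x=-5/2 → posterior Normal(25/42, 6/7)
obs 7: x=-1/2 → posterior Normal(11/24, 3/4)
obs 8: x=1/2 → posterior Normal(25/54, 2/3)
obs 9: x=5 → posterior Normal(11/12, 3/5)
obs 10: x=-1 → posterior Normal(49/66, 6/11)
obs 11: x=-3 → posterior Normal(31/72, 1/2)
obs 12: x=5 → posterior Normal(61/78, 6/13)
obs 13: x=5 → posterior Normal(13/12, 3/7)
obs 14: x=5 → posterior Normal(121/90, 2/5)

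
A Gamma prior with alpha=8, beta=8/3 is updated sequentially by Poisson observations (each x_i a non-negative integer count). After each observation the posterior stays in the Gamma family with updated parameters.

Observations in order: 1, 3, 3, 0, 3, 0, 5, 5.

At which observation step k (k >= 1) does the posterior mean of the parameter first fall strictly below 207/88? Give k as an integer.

obs 1: x=1 → posterior Gamma(9, 11/3)
obs 2: x=3 → posterior Gamma(12, 14/3)
obs 3: x=3 → posterior Gamma(15, 17/3)
obs 4: x=0 → posterior Gamma(15, 20/3)
obs 5: x=3 → posterior Gamma(18, 23/3)
obs 6: x=0 → posterior Gamma(18, 26/3)
obs 7: x=5 → posterior Gamma(23, 29/3)
obs 8: x=5 → posterior Gamma(28, 32/3)

k = 4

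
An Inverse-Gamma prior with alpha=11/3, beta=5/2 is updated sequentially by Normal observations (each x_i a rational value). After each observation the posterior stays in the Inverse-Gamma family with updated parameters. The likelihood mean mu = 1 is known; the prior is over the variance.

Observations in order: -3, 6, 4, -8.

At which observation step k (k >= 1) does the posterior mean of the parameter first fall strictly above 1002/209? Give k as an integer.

k = 2

obs 1: x=-3 → posterior Inverse-Gamma(25/6, 21/2)
obs 2: x=6 → posterior Inverse-Gamma(14/3, 23)
obs 3: x=4 → posterior Inverse-Gamma(31/6, 55/2)
obs 4: x=-8 → posterior Inverse-Gamma(17/3, 68)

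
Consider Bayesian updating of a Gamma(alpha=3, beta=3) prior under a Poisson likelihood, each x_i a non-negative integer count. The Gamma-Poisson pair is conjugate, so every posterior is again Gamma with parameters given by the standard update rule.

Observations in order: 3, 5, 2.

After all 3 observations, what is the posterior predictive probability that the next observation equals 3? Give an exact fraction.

848945111040/4747561509943

obs 1: x=3 → posterior Gamma(6, 4)
obs 2: x=5 → posterior Gamma(11, 5)
obs 3: x=2 → posterior Gamma(13, 6)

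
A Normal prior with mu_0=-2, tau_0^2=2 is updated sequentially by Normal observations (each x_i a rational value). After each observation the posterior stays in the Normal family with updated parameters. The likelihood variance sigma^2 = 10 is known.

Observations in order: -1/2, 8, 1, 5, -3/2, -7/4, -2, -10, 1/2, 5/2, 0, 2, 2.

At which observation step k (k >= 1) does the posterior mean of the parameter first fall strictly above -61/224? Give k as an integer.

k = 3

obs 1: x=-1/2 → posterior Normal(-7/4, 5/3)
obs 2: x=8 → posterior Normal(-5/14, 10/7)
obs 3: x=1 → posterior Normal(-3/16, 5/4)
obs 4: x=5 → posterior Normal(7/18, 10/9)
obs 5: x=-3/2 → posterior Normal(1/5, 1)
obs 6: x=-7/4 → posterior Normal(1/44, 10/11)
obs 7: x=-2 → posterior Normal(-7/48, 5/6)
obs 8: x=-10 → posterior Normal(-47/52, 10/13)
obs 9: x=1/2 → posterior Normal(-45/56, 5/7)
obs 10: x=5/2 → posterior Normal(-7/12, 2/3)
obs 11: x=0 → posterior Normal(-35/64, 5/8)
obs 12: x=2 → posterior Normal(-27/68, 10/17)
obs 13: x=2 → posterior Normal(-19/72, 5/9)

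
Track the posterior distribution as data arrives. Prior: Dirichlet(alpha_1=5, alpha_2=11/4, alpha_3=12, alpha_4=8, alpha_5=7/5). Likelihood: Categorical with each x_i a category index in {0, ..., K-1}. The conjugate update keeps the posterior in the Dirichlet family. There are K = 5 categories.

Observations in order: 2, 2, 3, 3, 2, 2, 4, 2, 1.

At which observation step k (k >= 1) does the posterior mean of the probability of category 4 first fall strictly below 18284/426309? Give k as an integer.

k = 4

obs 1: x=2 → posterior Dirichlet(5, 11/4, 13, 8, 7/5)
obs 2: x=2 → posterior Dirichlet(5, 11/4, 14, 8, 7/5)
obs 3: x=3 → posterior Dirichlet(5, 11/4, 14, 9, 7/5)
obs 4: x=3 → posterior Dirichlet(5, 11/4, 14, 10, 7/5)
obs 5: x=2 → posterior Dirichlet(5, 11/4, 15, 10, 7/5)
obs 6: x=2 → posterior Dirichlet(5, 11/4, 16, 10, 7/5)
obs 7: x=4 → posterior Dirichlet(5, 11/4, 16, 10, 12/5)
obs 8: x=2 → posterior Dirichlet(5, 11/4, 17, 10, 12/5)
obs 9: x=1 → posterior Dirichlet(5, 15/4, 17, 10, 12/5)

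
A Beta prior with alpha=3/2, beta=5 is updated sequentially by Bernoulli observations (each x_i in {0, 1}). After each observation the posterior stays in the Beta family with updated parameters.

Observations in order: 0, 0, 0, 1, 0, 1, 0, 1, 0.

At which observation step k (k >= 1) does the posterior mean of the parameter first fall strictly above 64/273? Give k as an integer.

obs 1: x=0 → posterior Beta(3/2, 6)
obs 2: x=0 → posterior Beta(3/2, 7)
obs 3: x=0 → posterior Beta(3/2, 8)
obs 4: x=1 → posterior Beta(5/2, 8)
obs 5: x=0 → posterior Beta(5/2, 9)
obs 6: x=1 → posterior Beta(7/2, 9)
obs 7: x=0 → posterior Beta(7/2, 10)
obs 8: x=1 → posterior Beta(9/2, 10)
obs 9: x=0 → posterior Beta(9/2, 11)

k = 4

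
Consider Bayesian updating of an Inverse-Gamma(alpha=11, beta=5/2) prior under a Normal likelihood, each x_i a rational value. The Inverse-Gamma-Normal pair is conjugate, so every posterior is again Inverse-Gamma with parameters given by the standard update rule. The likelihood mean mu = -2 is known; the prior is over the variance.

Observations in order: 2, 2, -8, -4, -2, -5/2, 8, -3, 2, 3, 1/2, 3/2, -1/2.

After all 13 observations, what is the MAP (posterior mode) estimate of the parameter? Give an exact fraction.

240/37

obs 1: x=2 → posterior Inverse-Gamma(23/2, 21/2)
obs 2: x=2 → posterior Inverse-Gamma(12, 37/2)
obs 3: x=-8 → posterior Inverse-Gamma(25/2, 73/2)
obs 4: x=-4 → posterior Inverse-Gamma(13, 77/2)
obs 5: x=-2 → posterior Inverse-Gamma(27/2, 77/2)
obs 6: x=-5/2 → posterior Inverse-Gamma(14, 309/8)
obs 7: x=8 → posterior Inverse-Gamma(29/2, 709/8)
obs 8: x=-3 → posterior Inverse-Gamma(15, 713/8)
obs 9: x=2 → posterior Inverse-Gamma(31/2, 777/8)
obs 10: x=3 → posterior Inverse-Gamma(16, 877/8)
obs 11: x=1/2 → posterior Inverse-Gamma(33/2, 451/4)
obs 12: x=3/2 → posterior Inverse-Gamma(17, 951/8)
obs 13: x=-1/2 → posterior Inverse-Gamma(35/2, 120)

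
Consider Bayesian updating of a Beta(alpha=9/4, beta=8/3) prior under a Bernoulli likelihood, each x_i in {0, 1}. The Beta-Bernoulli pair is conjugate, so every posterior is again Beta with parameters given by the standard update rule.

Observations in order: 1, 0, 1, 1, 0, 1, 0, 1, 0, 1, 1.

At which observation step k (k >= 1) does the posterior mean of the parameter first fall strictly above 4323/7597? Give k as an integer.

k = 4

obs 1: x=1 → posterior Beta(13/4, 8/3)
obs 2: x=0 → posterior Beta(13/4, 11/3)
obs 3: x=1 → posterior Beta(17/4, 11/3)
obs 4: x=1 → posterior Beta(21/4, 11/3)
obs 5: x=0 → posterior Beta(21/4, 14/3)
obs 6: x=1 → posterior Beta(25/4, 14/3)
obs 7: x=0 → posterior Beta(25/4, 17/3)
obs 8: x=1 → posterior Beta(29/4, 17/3)
obs 9: x=0 → posterior Beta(29/4, 20/3)
obs 10: x=1 → posterior Beta(33/4, 20/3)
obs 11: x=1 → posterior Beta(37/4, 20/3)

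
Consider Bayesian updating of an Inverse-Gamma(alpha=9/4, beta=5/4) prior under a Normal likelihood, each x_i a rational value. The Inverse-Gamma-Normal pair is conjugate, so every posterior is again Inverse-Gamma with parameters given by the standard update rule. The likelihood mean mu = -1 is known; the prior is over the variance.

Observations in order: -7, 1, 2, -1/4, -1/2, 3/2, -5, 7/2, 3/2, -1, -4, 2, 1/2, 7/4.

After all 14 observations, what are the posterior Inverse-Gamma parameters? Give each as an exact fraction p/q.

obs 1: x=-7 → posterior Inverse-Gamma(11/4, 77/4)
obs 2: x=1 → posterior Inverse-Gamma(13/4, 85/4)
obs 3: x=2 → posterior Inverse-Gamma(15/4, 103/4)
obs 4: x=-1/4 → posterior Inverse-Gamma(17/4, 833/32)
obs 5: x=-1/2 → posterior Inverse-Gamma(19/4, 837/32)
obs 6: x=3/2 → posterior Inverse-Gamma(21/4, 937/32)
obs 7: x=-5 → posterior Inverse-Gamma(23/4, 1193/32)
obs 8: x=7/2 → posterior Inverse-Gamma(25/4, 1517/32)
obs 9: x=3/2 → posterior Inverse-Gamma(27/4, 1617/32)
obs 10: x=-1 → posterior Inverse-Gamma(29/4, 1617/32)
obs 11: x=-4 → posterior Inverse-Gamma(31/4, 1761/32)
obs 12: x=2 → posterior Inverse-Gamma(33/4, 1905/32)
obs 13: x=1/2 → posterior Inverse-Gamma(35/4, 1941/32)
obs 14: x=7/4 → posterior Inverse-Gamma(37/4, 1031/16)

alpha=37/4, beta=1031/16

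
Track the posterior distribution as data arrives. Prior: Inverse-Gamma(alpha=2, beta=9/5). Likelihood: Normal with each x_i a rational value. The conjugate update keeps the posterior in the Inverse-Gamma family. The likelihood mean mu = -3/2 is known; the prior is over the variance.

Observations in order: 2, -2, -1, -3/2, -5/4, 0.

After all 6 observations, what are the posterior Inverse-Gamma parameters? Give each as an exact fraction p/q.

obs 1: x=2 → posterior Inverse-Gamma(5/2, 317/40)
obs 2: x=-2 → posterior Inverse-Gamma(3, 161/20)
obs 3: x=-1 → posterior Inverse-Gamma(7/2, 327/40)
obs 4: x=-3/2 → posterior Inverse-Gamma(4, 327/40)
obs 5: x=-5/4 → posterior Inverse-Gamma(9/2, 1313/160)
obs 6: x=0 → posterior Inverse-Gamma(5, 1493/160)

alpha=5, beta=1493/160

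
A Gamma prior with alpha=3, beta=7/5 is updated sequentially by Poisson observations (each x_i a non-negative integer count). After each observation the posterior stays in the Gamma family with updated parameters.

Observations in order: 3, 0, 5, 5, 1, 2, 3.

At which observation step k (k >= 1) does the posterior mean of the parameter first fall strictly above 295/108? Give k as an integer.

obs 1: x=3 → posterior Gamma(6, 12/5)
obs 2: x=0 → posterior Gamma(6, 17/5)
obs 3: x=5 → posterior Gamma(11, 22/5)
obs 4: x=5 → posterior Gamma(16, 27/5)
obs 5: x=1 → posterior Gamma(17, 32/5)
obs 6: x=2 → posterior Gamma(19, 37/5)
obs 7: x=3 → posterior Gamma(22, 42/5)

k = 4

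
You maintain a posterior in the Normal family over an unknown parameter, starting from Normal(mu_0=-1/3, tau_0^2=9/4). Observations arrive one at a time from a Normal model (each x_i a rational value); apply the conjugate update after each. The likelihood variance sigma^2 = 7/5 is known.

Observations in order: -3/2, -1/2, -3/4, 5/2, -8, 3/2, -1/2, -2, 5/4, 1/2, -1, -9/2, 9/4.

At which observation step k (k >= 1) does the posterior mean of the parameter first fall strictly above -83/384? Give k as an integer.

k = 4

obs 1: x=-3/2 → posterior Normal(-461/438, 63/73)
obs 2: x=-1/2 → posterior Normal(-149/177, 63/118)
obs 3: x=-3/4 → posterior Normal(-1597/1956, 63/163)
obs 4: x=5/2 → posterior Normal(-19/192, 63/208)
obs 5: x=-8 → posterior Normal(-4567/3036, 63/253)
obs 6: x=3/2 → posterior Normal(-3757/3576, 63/298)
obs 7: x=-1/2 → posterior Normal(-4027/4116, 9/49)
obs 8: x=-2 → posterior Normal(-5107/4656, 63/388)
obs 9: x=5/4 → posterior Normal(-1108/1299, 63/433)
obs 10: x=1/2 → posterior Normal(-2081/2868, 63/478)
obs 11: x=-1 → posterior Normal(-2351/3138, 63/523)
obs 12: x=-9/2 → posterior Normal(-1783/1704, 63/568)
obs 13: x=9/4 → posterior Normal(-5917/7356, 63/613)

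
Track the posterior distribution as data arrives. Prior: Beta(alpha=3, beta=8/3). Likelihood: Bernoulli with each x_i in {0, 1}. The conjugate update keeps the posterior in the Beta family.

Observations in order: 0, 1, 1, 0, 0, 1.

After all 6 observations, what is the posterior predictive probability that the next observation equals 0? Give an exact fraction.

obs 1: x=0 → posterior Beta(3, 11/3)
obs 2: x=1 → posterior Beta(4, 11/3)
obs 3: x=1 → posterior Beta(5, 11/3)
obs 4: x=0 → posterior Beta(5, 14/3)
obs 5: x=0 → posterior Beta(5, 17/3)
obs 6: x=1 → posterior Beta(6, 17/3)

17/35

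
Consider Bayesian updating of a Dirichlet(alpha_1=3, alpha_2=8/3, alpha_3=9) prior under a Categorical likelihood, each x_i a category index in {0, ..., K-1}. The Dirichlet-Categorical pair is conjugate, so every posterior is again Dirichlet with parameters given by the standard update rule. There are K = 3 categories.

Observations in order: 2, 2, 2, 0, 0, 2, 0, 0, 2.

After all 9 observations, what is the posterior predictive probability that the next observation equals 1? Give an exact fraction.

8/71

obs 1: x=2 → posterior Dirichlet(3, 8/3, 10)
obs 2: x=2 → posterior Dirichlet(3, 8/3, 11)
obs 3: x=2 → posterior Dirichlet(3, 8/3, 12)
obs 4: x=0 → posterior Dirichlet(4, 8/3, 12)
obs 5: x=0 → posterior Dirichlet(5, 8/3, 12)
obs 6: x=2 → posterior Dirichlet(5, 8/3, 13)
obs 7: x=0 → posterior Dirichlet(6, 8/3, 13)
obs 8: x=0 → posterior Dirichlet(7, 8/3, 13)
obs 9: x=2 → posterior Dirichlet(7, 8/3, 14)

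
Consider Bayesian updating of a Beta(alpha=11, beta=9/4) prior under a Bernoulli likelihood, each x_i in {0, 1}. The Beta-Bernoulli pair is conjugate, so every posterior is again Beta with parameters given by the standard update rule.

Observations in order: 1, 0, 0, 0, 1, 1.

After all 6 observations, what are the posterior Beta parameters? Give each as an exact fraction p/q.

alpha=14, beta=21/4

obs 1: x=1 → posterior Beta(12, 9/4)
obs 2: x=0 → posterior Beta(12, 13/4)
obs 3: x=0 → posterior Beta(12, 17/4)
obs 4: x=0 → posterior Beta(12, 21/4)
obs 5: x=1 → posterior Beta(13, 21/4)
obs 6: x=1 → posterior Beta(14, 21/4)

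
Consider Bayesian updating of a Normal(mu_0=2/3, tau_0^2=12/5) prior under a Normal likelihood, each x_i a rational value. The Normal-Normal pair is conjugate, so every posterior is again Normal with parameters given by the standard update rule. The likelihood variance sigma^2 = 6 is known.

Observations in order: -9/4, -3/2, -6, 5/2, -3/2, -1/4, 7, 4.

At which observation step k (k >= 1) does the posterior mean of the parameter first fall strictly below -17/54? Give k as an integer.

obs 1: x=-9/4 → posterior Normal(-1/6, 12/7)
obs 2: x=-3/2 → posterior Normal(-25/54, 4/3)
obs 3: x=-6 → posterior Normal(-97/66, 12/11)
obs 4: x=5/2 → posterior Normal(-67/78, 12/13)
obs 5: x=-3/2 → posterior Normal(-17/18, 4/5)
obs 6: x=-1/4 → posterior Normal(-44/51, 12/17)
obs 7: x=7 → posterior Normal(-2/57, 12/19)
obs 8: x=4 → posterior Normal(22/63, 4/7)

k = 2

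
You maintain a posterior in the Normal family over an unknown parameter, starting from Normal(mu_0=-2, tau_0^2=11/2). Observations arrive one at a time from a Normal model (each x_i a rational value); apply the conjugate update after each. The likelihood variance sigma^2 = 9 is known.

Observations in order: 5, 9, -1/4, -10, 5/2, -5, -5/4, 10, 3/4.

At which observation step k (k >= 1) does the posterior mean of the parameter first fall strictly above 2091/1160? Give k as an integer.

obs 1: x=5 → posterior Normal(19/29, 99/29)
obs 2: x=9 → posterior Normal(59/20, 99/40)
obs 3: x=-1/4 → posterior Normal(461/204, 33/17)
obs 4: x=-10 → posterior Normal(21/248, 99/62)
obs 5: x=5/2 → posterior Normal(131/292, 99/73)
obs 6: x=-5 → posterior Normal(-89/336, 33/28)
obs 7: x=-5/4 → posterior Normal(-36/95, 99/95)
obs 8: x=10 → posterior Normal(37/53, 99/106)
obs 9: x=3/4 → posterior Normal(329/468, 11/13)

k = 2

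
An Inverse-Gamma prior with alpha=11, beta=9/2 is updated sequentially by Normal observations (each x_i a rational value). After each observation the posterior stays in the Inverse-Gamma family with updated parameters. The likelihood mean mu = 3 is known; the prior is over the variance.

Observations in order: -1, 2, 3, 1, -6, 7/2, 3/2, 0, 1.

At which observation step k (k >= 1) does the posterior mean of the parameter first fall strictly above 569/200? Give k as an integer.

k = 5

obs 1: x=-1 → posterior Inverse-Gamma(23/2, 25/2)
obs 2: x=2 → posterior Inverse-Gamma(12, 13)
obs 3: x=3 → posterior Inverse-Gamma(25/2, 13)
obs 4: x=1 → posterior Inverse-Gamma(13, 15)
obs 5: x=-6 → posterior Inverse-Gamma(27/2, 111/2)
obs 6: x=7/2 → posterior Inverse-Gamma(14, 445/8)
obs 7: x=3/2 → posterior Inverse-Gamma(29/2, 227/4)
obs 8: x=0 → posterior Inverse-Gamma(15, 245/4)
obs 9: x=1 → posterior Inverse-Gamma(31/2, 253/4)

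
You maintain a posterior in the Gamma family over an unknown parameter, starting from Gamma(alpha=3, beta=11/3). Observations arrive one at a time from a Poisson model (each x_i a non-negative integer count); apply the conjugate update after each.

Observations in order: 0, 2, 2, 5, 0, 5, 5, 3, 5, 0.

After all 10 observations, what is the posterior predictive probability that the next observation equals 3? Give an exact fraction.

obs 1: x=0 → posterior Gamma(3, 14/3)
obs 2: x=2 → posterior Gamma(5, 17/3)
obs 3: x=2 → posterior Gamma(7, 20/3)
obs 4: x=5 → posterior Gamma(12, 23/3)
obs 5: x=0 → posterior Gamma(12, 26/3)
obs 6: x=5 → posterior Gamma(17, 29/3)
obs 7: x=5 → posterior Gamma(22, 32/3)
obs 8: x=3 → posterior Gamma(25, 35/3)
obs 9: x=5 → posterior Gamma(30, 38/3)
obs 10: x=0 → posterior Gamma(30, 41/3)

10120714269476643141685317137641887492710451820186185/53553559957006828000058305648029186718594808217075712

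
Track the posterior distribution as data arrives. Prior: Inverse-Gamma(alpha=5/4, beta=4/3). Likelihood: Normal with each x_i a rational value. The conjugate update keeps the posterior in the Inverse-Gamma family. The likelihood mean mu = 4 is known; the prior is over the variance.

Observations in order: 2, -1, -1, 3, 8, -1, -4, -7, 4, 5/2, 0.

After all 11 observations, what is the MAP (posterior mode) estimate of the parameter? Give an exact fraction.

obs 1: x=2 → posterior Inverse-Gamma(7/4, 10/3)
obs 2: x=-1 → posterior Inverse-Gamma(9/4, 95/6)
obs 3: x=-1 → posterior Inverse-Gamma(11/4, 85/3)
obs 4: x=3 → posterior Inverse-Gamma(13/4, 173/6)
obs 5: x=8 → posterior Inverse-Gamma(15/4, 221/6)
obs 6: x=-1 → posterior Inverse-Gamma(17/4, 148/3)
obs 7: x=-4 → posterior Inverse-Gamma(19/4, 244/3)
obs 8: x=-7 → posterior Inverse-Gamma(21/4, 851/6)
obs 9: x=4 → posterior Inverse-Gamma(23/4, 851/6)
obs 10: x=5/2 → posterior Inverse-Gamma(25/4, 3431/24)
obs 11: x=0 → posterior Inverse-Gamma(27/4, 3623/24)

3623/186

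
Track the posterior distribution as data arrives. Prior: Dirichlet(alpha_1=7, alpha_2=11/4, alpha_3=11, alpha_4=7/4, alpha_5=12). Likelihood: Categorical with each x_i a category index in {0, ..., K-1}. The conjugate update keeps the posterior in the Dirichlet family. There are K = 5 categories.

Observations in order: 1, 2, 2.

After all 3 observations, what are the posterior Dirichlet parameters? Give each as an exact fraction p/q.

alpha_1=7, alpha_2=15/4, alpha_3=13, alpha_4=7/4, alpha_5=12

obs 1: x=1 → posterior Dirichlet(7, 15/4, 11, 7/4, 12)
obs 2: x=2 → posterior Dirichlet(7, 15/4, 12, 7/4, 12)
obs 3: x=2 → posterior Dirichlet(7, 15/4, 13, 7/4, 12)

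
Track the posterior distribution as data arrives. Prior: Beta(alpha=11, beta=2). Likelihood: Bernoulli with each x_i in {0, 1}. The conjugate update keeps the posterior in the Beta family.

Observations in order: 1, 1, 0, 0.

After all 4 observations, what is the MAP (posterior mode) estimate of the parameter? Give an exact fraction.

obs 1: x=1 → posterior Beta(12, 2)
obs 2: x=1 → posterior Beta(13, 2)
obs 3: x=0 → posterior Beta(13, 3)
obs 4: x=0 → posterior Beta(13, 4)

4/5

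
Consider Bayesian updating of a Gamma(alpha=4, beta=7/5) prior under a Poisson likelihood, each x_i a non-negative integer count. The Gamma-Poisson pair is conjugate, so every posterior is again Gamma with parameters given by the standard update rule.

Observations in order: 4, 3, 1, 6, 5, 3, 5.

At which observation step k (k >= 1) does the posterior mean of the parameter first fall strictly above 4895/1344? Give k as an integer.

k = 7

obs 1: x=4 → posterior Gamma(8, 12/5)
obs 2: x=3 → posterior Gamma(11, 17/5)
obs 3: x=1 → posterior Gamma(12, 22/5)
obs 4: x=6 → posterior Gamma(18, 27/5)
obs 5: x=5 → posterior Gamma(23, 32/5)
obs 6: x=3 → posterior Gamma(26, 37/5)
obs 7: x=5 → posterior Gamma(31, 42/5)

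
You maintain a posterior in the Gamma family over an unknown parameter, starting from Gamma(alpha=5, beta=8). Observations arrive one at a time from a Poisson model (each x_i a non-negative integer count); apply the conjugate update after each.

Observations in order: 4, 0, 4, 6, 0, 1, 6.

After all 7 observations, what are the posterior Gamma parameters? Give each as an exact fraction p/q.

alpha=26, beta=15

obs 1: x=4 → posterior Gamma(9, 9)
obs 2: x=0 → posterior Gamma(9, 10)
obs 3: x=4 → posterior Gamma(13, 11)
obs 4: x=6 → posterior Gamma(19, 12)
obs 5: x=0 → posterior Gamma(19, 13)
obs 6: x=1 → posterior Gamma(20, 14)
obs 7: x=6 → posterior Gamma(26, 15)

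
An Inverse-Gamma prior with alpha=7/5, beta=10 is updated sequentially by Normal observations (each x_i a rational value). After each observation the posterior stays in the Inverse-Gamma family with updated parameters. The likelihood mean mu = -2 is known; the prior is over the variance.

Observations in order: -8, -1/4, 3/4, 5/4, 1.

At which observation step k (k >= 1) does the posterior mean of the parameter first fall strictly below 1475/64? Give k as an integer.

obs 1: x=-8 → posterior Inverse-Gamma(19/10, 28)
obs 2: x=-1/4 → posterior Inverse-Gamma(12/5, 945/32)
obs 3: x=3/4 → posterior Inverse-Gamma(29/10, 533/16)
obs 4: x=5/4 → posterior Inverse-Gamma(17/5, 1235/32)
obs 5: x=1 → posterior Inverse-Gamma(39/10, 1379/32)

k = 2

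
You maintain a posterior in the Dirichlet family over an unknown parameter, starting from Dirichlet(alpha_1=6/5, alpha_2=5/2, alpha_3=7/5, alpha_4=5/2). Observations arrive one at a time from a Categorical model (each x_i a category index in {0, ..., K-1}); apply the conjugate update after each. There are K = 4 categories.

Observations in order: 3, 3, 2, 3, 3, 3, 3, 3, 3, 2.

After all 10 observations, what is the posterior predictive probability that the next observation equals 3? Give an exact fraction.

105/176

obs 1: x=3 → posterior Dirichlet(6/5, 5/2, 7/5, 7/2)
obs 2: x=3 → posterior Dirichlet(6/5, 5/2, 7/5, 9/2)
obs 3: x=2 → posterior Dirichlet(6/5, 5/2, 12/5, 9/2)
obs 4: x=3 → posterior Dirichlet(6/5, 5/2, 12/5, 11/2)
obs 5: x=3 → posterior Dirichlet(6/5, 5/2, 12/5, 13/2)
obs 6: x=3 → posterior Dirichlet(6/5, 5/2, 12/5, 15/2)
obs 7: x=3 → posterior Dirichlet(6/5, 5/2, 12/5, 17/2)
obs 8: x=3 → posterior Dirichlet(6/5, 5/2, 12/5, 19/2)
obs 9: x=3 → posterior Dirichlet(6/5, 5/2, 12/5, 21/2)
obs 10: x=2 → posterior Dirichlet(6/5, 5/2, 17/5, 21/2)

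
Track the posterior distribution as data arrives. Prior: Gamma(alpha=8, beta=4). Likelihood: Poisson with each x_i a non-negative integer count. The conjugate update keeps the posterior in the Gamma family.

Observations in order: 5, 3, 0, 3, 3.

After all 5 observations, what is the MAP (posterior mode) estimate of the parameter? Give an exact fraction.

obs 1: x=5 → posterior Gamma(13, 5)
obs 2: x=3 → posterior Gamma(16, 6)
obs 3: x=0 → posterior Gamma(16, 7)
obs 4: x=3 → posterior Gamma(19, 8)
obs 5: x=3 → posterior Gamma(22, 9)

7/3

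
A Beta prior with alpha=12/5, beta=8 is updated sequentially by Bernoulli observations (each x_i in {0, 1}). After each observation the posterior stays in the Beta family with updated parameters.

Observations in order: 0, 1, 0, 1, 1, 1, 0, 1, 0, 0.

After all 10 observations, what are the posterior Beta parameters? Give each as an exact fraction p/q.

obs 1: x=0 → posterior Beta(12/5, 9)
obs 2: x=1 → posterior Beta(17/5, 9)
obs 3: x=0 → posterior Beta(17/5, 10)
obs 4: x=1 → posterior Beta(22/5, 10)
obs 5: x=1 → posterior Beta(27/5, 10)
obs 6: x=1 → posterior Beta(32/5, 10)
obs 7: x=0 → posterior Beta(32/5, 11)
obs 8: x=1 → posterior Beta(37/5, 11)
obs 9: x=0 → posterior Beta(37/5, 12)
obs 10: x=0 → posterior Beta(37/5, 13)

alpha=37/5, beta=13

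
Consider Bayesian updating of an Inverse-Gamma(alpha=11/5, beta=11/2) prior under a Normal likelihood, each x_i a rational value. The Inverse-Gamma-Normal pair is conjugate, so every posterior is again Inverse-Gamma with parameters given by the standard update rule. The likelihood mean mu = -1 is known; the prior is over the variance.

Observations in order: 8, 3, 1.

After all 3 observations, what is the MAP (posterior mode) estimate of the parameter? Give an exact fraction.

obs 1: x=8 → posterior Inverse-Gamma(27/10, 46)
obs 2: x=3 → posterior Inverse-Gamma(16/5, 54)
obs 3: x=1 → posterior Inverse-Gamma(37/10, 56)

560/47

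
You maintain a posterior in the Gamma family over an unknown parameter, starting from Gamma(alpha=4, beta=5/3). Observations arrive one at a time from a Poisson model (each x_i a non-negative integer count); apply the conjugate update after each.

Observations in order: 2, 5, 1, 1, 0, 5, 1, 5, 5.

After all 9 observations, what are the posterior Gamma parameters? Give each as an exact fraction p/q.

obs 1: x=2 → posterior Gamma(6, 8/3)
obs 2: x=5 → posterior Gamma(11, 11/3)
obs 3: x=1 → posterior Gamma(12, 14/3)
obs 4: x=1 → posterior Gamma(13, 17/3)
obs 5: x=0 → posterior Gamma(13, 20/3)
obs 6: x=5 → posterior Gamma(18, 23/3)
obs 7: x=1 → posterior Gamma(19, 26/3)
obs 8: x=5 → posterior Gamma(24, 29/3)
obs 9: x=5 → posterior Gamma(29, 32/3)

alpha=29, beta=32/3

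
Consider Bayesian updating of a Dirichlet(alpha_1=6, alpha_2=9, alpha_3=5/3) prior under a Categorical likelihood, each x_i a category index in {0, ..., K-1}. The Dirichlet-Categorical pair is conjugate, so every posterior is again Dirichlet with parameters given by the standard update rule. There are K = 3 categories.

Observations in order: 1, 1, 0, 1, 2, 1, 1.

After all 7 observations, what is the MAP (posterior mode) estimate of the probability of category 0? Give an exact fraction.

9/31

obs 1: x=1 → posterior Dirichlet(6, 10, 5/3)
obs 2: x=1 → posterior Dirichlet(6, 11, 5/3)
obs 3: x=0 → posterior Dirichlet(7, 11, 5/3)
obs 4: x=1 → posterior Dirichlet(7, 12, 5/3)
obs 5: x=2 → posterior Dirichlet(7, 12, 8/3)
obs 6: x=1 → posterior Dirichlet(7, 13, 8/3)
obs 7: x=1 → posterior Dirichlet(7, 14, 8/3)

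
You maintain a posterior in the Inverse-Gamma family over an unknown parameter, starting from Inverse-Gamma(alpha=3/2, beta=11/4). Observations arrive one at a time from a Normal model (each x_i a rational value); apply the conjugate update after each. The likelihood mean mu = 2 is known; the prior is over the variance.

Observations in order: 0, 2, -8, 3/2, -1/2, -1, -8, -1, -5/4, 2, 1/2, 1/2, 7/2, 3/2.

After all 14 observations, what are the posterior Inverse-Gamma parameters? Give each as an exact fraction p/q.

obs 1: x=0 → posterior Inverse-Gamma(2, 19/4)
obs 2: x=2 → posterior Inverse-Gamma(5/2, 19/4)
obs 3: x=-8 → posterior Inverse-Gamma(3, 219/4)
obs 4: x=3/2 → posterior Inverse-Gamma(7/2, 439/8)
obs 5: x=-1/2 → posterior Inverse-Gamma(4, 58)
obs 6: x=-1 → posterior Inverse-Gamma(9/2, 125/2)
obs 7: x=-8 → posterior Inverse-Gamma(5, 225/2)
obs 8: x=-1 → posterior Inverse-Gamma(11/2, 117)
obs 9: x=-5/4 → posterior Inverse-Gamma(6, 3913/32)
obs 10: x=2 → posterior Inverse-Gamma(13/2, 3913/32)
obs 11: x=1/2 → posterior Inverse-Gamma(7, 3949/32)
obs 12: x=1/2 → posterior Inverse-Gamma(15/2, 3985/32)
obs 13: x=7/2 → posterior Inverse-Gamma(8, 4021/32)
obs 14: x=3/2 → posterior Inverse-Gamma(17/2, 4025/32)

alpha=17/2, beta=4025/32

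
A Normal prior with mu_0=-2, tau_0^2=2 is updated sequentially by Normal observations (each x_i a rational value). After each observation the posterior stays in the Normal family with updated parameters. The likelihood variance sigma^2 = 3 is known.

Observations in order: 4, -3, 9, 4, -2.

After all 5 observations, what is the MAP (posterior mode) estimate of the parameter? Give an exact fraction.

18/13

obs 1: x=4 → posterior Normal(2/5, 6/5)
obs 2: x=-3 → posterior Normal(-4/7, 6/7)
obs 3: x=9 → posterior Normal(14/9, 2/3)
obs 4: x=4 → posterior Normal(2, 6/11)
obs 5: x=-2 → posterior Normal(18/13, 6/13)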